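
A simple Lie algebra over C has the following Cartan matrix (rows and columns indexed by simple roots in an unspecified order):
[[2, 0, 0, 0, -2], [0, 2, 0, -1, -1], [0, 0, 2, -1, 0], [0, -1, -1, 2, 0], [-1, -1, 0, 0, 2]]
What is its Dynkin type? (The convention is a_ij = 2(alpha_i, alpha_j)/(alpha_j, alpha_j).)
The matrix has rank 5 with 2's on the diagonal. Reading the off-diagonal entries as Dynkin edges (a single edge where a_ij = a_ji = -1; a double or triple edge where a_ij * a_ji = 2 or 3), the diagram is a chain of 5 nodes with a double edge at one end; the terminal node there is the unique long simple root (C_5). One simple-root ordering that puts it in standard form is (alpha_3, alpha_4, alpha_2, alpha_5, alpha_1). So the algebra is type C_5, i.e. sp(10).

C5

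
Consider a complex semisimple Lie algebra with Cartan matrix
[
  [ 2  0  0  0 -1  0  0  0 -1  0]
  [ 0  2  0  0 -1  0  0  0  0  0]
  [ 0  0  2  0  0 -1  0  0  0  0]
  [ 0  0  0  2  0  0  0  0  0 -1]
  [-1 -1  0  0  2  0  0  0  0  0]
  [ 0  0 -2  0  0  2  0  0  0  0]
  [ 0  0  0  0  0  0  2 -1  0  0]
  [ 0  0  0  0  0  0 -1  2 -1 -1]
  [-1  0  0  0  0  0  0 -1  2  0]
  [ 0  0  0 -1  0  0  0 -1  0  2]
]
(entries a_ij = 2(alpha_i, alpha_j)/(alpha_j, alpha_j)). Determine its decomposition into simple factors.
type B_2 ⊕ type E_8

The diagram associated to this matrix has two connected components: the simple roots {alpha_3, alpha_6} form a chain of 2 nodes with a double edge at one end; the terminal node there is the unique short simple root (B_2), and {alpha_1, alpha_2, alpha_4, alpha_5, alpha_7, alpha_8, alpha_9, alpha_10} form a chain of 7 nodes with one extra node attached to the third node from one end (E_8). A semisimple Lie algebra decomposes uniquely as the direct sum of simple ideals, one per connected component of its Dynkin diagram, so g ≅ B_2 ⊕ E_8 (dimension 10 + 248 = 258).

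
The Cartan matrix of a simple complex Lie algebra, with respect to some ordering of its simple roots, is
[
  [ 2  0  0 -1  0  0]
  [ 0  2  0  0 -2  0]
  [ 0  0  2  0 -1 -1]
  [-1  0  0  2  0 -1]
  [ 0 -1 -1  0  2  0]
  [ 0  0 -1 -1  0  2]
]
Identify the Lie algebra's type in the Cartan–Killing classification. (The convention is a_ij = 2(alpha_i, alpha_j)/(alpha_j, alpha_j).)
The matrix has rank 6 with 2's on the diagonal. Reading the off-diagonal entries as Dynkin edges (a single edge where a_ij = a_ji = -1; a double or triple edge where a_ij * a_ji = 2 or 3), the diagram is a chain of 6 nodes with a double edge at one end; the terminal node there is the unique long simple root (C_6). One simple-root ordering that puts it in standard form is (alpha_1, alpha_4, alpha_6, alpha_3, alpha_5, alpha_2). So the algebra is type C_6, i.e. sp(12).

type C_6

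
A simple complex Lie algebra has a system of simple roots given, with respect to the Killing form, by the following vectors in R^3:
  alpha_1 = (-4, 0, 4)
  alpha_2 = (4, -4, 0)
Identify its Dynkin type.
Compute the Cartan integers a_ij = 2(alpha_i, alpha_j)/(alpha_j, alpha_j); the resulting 2x2 Cartan matrix is
[[2, -1], [-1, 2]].
All simple roots have the same length, so the diagram is simply laced. The associated Dynkin diagram is a chain of 2 nodes with single edges (A_2), so the type is A_2 (the algebra sl(3)).

type A_2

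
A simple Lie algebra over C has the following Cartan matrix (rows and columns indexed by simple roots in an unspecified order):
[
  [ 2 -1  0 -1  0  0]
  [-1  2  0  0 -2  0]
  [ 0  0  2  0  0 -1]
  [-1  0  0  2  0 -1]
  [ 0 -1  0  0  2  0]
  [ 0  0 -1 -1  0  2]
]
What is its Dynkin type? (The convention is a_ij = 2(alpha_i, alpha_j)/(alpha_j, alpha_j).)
type B_6

The matrix has rank 6 with 2's on the diagonal. Reading the off-diagonal entries as Dynkin edges (a single edge where a_ij = a_ji = -1; a double or triple edge where a_ij * a_ji = 2 or 3), the diagram is a chain of 6 nodes with a double edge at one end; the terminal node there is the unique short simple root (B_6). One simple-root ordering that puts it in standard form is (alpha_3, alpha_6, alpha_4, alpha_1, alpha_2, alpha_5). So the algebra is type B_6, i.e. so(13).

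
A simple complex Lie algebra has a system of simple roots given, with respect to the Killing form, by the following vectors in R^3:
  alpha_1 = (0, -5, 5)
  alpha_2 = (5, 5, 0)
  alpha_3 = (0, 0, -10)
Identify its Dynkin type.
C3

Compute the Cartan integers a_ij = 2(alpha_i, alpha_j)/(alpha_j, alpha_j); the resulting 3x3 Cartan matrix is
[[2, -1, -1], [-1, 2, 0], [-2, 0, 2]].
The roots have two lengths (squared-length ratio 2:1); the short ones are alpha_{1,2}. The associated Dynkin diagram is a chain of 3 nodes with a double edge at one end; the terminal node there is the unique long simple root (C_3), so the type is C_3 (the algebra sp(6)).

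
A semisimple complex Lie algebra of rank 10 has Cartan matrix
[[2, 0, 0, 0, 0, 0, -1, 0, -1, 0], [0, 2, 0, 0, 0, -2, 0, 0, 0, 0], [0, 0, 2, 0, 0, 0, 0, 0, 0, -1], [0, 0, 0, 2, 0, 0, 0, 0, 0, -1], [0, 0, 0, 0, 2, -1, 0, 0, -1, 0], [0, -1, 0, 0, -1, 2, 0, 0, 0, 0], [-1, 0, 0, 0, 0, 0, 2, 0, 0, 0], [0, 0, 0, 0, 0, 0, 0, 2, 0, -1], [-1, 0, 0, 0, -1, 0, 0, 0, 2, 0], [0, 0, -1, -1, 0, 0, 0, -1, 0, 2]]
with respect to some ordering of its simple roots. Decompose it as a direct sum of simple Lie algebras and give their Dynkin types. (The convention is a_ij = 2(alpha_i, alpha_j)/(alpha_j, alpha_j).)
The diagram associated to this matrix has two connected components: the simple roots {alpha_1, alpha_2, alpha_5, alpha_6, alpha_7, alpha_9} form a chain of 6 nodes with a double edge at one end; the terminal node there is the unique long simple root (C_6), and {alpha_3, alpha_4, alpha_8, alpha_10} form a chain of 2 nodes with a fork of two nodes at one end (D_4). A semisimple Lie algebra decomposes uniquely as the direct sum of simple ideals, one per connected component of its Dynkin diagram, so g ≅ C_6 ⊕ D_4 (dimension 78 + 28 = 106).

C_6 ⊕ D_4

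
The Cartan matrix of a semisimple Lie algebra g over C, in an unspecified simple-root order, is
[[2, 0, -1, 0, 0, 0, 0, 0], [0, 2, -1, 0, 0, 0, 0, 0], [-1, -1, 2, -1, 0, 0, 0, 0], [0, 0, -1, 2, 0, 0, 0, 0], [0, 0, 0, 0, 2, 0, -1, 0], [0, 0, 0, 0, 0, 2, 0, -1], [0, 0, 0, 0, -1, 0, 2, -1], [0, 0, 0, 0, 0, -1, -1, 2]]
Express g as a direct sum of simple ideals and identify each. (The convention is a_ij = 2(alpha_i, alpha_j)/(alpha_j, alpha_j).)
type A_4 ⊕ type D_4

The diagram associated to this matrix has two connected components: the simple roots {alpha_5, alpha_6, alpha_7, alpha_8} form a chain of 4 nodes with single edges (A_4), and {alpha_1, alpha_2, alpha_3, alpha_4} form a chain of 2 nodes with a fork of two nodes at one end (D_4). A semisimple Lie algebra decomposes uniquely as the direct sum of simple ideals, one per connected component of its Dynkin diagram, so g ≅ A_4 ⊕ D_4 (dimension 24 + 28 = 52).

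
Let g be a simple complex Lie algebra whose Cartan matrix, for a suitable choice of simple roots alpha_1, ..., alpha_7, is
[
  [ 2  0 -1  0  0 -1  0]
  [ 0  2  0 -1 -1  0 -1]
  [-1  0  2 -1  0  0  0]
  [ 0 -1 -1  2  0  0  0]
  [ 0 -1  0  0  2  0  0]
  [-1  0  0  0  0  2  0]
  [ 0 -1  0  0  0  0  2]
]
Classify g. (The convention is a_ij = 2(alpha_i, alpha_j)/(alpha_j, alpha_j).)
The matrix has rank 7 with 2's on the diagonal. Reading the off-diagonal entries as Dynkin edges (a single edge where a_ij = a_ji = -1; a double or triple edge where a_ij * a_ji = 2 or 3), the diagram is a chain of 5 nodes with a fork of two nodes at one end (D_7). One simple-root ordering that puts it in standard form is (alpha_6, alpha_1, alpha_3, alpha_4, alpha_2, alpha_5, alpha_7). So the algebra is type D_7, i.e. so(14).

D_7 (so(14))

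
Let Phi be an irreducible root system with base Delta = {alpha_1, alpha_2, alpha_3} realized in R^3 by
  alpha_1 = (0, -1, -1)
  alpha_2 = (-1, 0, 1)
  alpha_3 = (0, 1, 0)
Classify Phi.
Compute the Cartan integers a_ij = 2(alpha_i, alpha_j)/(alpha_j, alpha_j); the resulting 3x3 Cartan matrix is
[[2, -1, -2], [-1, 2, 0], [-1, 0, 2]].
The roots have two lengths (squared-length ratio 2:1); the short ones are alpha_{3}. The associated Dynkin diagram is a chain of 3 nodes with a double edge at one end; the terminal node there is the unique short simple root (B_3), so the type is B_3 (the algebra so(7)).

B3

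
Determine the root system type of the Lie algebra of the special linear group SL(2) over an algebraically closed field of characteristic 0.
type A_1

This is sl(2), which has dimension 2^2 - 1 = 3 and rank 2 - 1 = 1 (a Cartan subalgebra is the diagonal traceless matrices). In the classification of classical Lie algebras, the special linear algebra sl(n+1) has type A_n; here n = 1, so the Dynkin diagram is a chain of 1 nodes with single edges (A_1). Hence the type is A_1.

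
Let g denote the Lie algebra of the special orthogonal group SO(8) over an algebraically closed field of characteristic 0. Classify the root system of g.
This is so(8) with 8 even, which has dimension 8(8-1)/2 = 28 and rank 8/2 = 4. In the classification of classical Lie algebras, the orthogonal algebra so(2n) in an even number of variables has type D_n; here n = 4, so the Dynkin diagram is a chain of 2 nodes with a fork of two nodes at one end (D_4). Hence the type is D_4.

D4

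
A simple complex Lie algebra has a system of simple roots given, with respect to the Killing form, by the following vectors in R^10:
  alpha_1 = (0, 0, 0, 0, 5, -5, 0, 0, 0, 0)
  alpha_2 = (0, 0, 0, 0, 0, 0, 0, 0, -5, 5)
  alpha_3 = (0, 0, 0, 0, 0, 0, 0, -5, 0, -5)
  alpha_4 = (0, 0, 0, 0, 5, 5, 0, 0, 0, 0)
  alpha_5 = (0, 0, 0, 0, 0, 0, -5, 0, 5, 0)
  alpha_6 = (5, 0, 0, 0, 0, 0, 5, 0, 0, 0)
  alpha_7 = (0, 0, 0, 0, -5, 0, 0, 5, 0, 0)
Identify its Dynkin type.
Compute the Cartan integers a_ij = 2(alpha_i, alpha_j)/(alpha_j, alpha_j); the resulting 7x7 Cartan matrix is
[[2, 0, 0, 0, 0, 0, -1], [0, 2, -1, 0, -1, 0, 0], [0, -1, 2, 0, 0, 0, -1], [0, 0, 0, 2, 0, 0, -1], [0, -1, 0, 0, 2, -1, 0], [0, 0, 0, 0, -1, 2, 0], [-1, 0, -1, -1, 0, 0, 2]].
All simple roots have the same length, so the diagram is simply laced. The associated Dynkin diagram is a chain of 5 nodes with a fork of two nodes at one end (D_7), so the type is D_7 (the algebra so(14)).

D_7 (so(14))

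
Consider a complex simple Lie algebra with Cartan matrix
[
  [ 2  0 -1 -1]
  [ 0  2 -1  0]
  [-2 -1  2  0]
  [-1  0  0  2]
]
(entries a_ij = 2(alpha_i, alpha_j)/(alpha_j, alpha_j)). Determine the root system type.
The matrix has rank 4 with 2's on the diagonal. Reading the off-diagonal entries as Dynkin edges (a single edge where a_ij = a_ji = -1; a double or triple edge where a_ij * a_ji = 2 or 3), the diagram is a chain of 4 nodes with a double edge between the middle two (F_4). One simple-root ordering that puts it in standard form is (alpha_2, alpha_3, alpha_1, alpha_4). So the algebra is type F_4.

F4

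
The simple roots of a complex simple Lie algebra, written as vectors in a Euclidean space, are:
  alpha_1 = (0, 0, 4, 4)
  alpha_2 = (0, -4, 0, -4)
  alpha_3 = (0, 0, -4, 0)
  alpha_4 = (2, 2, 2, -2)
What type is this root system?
type F_4

Compute the Cartan integers a_ij = 2(alpha_i, alpha_j)/(alpha_j, alpha_j); the resulting 4x4 Cartan matrix is
[[2, -1, -2, 0], [-1, 2, 0, 0], [-1, 0, 2, -1], [0, 0, -1, 2]].
The roots have two lengths (squared-length ratio 2:1); the short ones are alpha_{3,4}. The associated Dynkin diagram is a chain of 4 nodes with a double edge between the middle two (F_4), so the type is F_4.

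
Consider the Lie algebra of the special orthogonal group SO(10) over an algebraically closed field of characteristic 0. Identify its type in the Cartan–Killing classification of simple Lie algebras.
D5

This is so(10) with 10 even, which has dimension 10(10-1)/2 = 45 and rank 10/2 = 5. In the classification of classical Lie algebras, the orthogonal algebra so(2n) in an even number of variables has type D_n; here n = 5, so the Dynkin diagram is a chain of 3 nodes with a fork of two nodes at one end (D_5). Hence the type is D_5.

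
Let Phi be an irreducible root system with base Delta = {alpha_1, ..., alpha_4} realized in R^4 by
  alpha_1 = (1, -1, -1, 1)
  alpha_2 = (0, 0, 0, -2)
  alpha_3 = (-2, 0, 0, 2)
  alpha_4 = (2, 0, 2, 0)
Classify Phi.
Compute the Cartan integers a_ij = 2(alpha_i, alpha_j)/(alpha_j, alpha_j); the resulting 4x4 Cartan matrix is
[[2, -1, 0, 0], [-1, 2, -1, 0], [0, -2, 2, -1], [0, 0, -1, 2]].
The roots have two lengths (squared-length ratio 2:1); the short ones are alpha_{1,2}. The associated Dynkin diagram is a chain of 4 nodes with a double edge between the middle two (F_4), so the type is F_4.

F_4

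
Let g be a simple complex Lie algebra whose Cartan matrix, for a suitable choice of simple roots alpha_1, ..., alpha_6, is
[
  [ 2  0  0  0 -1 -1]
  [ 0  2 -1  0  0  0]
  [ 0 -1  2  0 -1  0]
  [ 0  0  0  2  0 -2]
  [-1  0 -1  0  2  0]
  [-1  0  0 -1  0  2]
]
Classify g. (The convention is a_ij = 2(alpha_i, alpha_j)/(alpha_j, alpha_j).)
type C_6

The matrix has rank 6 with 2's on the diagonal. Reading the off-diagonal entries as Dynkin edges (a single edge where a_ij = a_ji = -1; a double or triple edge where a_ij * a_ji = 2 or 3), the diagram is a chain of 6 nodes with a double edge at one end; the terminal node there is the unique long simple root (C_6). One simple-root ordering that puts it in standard form is (alpha_2, alpha_3, alpha_5, alpha_1, alpha_6, alpha_4). So the algebra is type C_6, i.e. sp(12).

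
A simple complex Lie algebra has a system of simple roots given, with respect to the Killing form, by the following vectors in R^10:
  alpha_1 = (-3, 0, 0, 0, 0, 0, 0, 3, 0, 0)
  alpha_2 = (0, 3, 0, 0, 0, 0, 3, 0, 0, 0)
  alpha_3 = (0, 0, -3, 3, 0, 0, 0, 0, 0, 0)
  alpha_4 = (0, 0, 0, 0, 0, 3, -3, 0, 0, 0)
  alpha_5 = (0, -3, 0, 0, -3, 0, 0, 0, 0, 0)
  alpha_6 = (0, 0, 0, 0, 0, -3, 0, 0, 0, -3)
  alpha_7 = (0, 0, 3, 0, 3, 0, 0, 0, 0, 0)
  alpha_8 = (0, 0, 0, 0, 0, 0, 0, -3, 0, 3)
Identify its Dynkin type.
Compute the Cartan integers a_ij = 2(alpha_i, alpha_j)/(alpha_j, alpha_j); the resulting 8x8 Cartan matrix is
[[2, 0, 0, 0, 0, 0, 0, -1], [0, 2, 0, -1, -1, 0, 0, 0], [0, 0, 2, 0, 0, 0, -1, 0], [0, -1, 0, 2, 0, -1, 0, 0], [0, -1, 0, 0, 2, 0, -1, 0], [0, 0, 0, -1, 0, 2, 0, -1], [0, 0, -1, 0, -1, 0, 2, 0], [-1, 0, 0, 0, 0, -1, 0, 2]].
All simple roots have the same length, so the diagram is simply laced. The associated Dynkin diagram is a chain of 8 nodes with single edges (A_8), so the type is A_8 (the algebra sl(9)).

A_8 (sl(9))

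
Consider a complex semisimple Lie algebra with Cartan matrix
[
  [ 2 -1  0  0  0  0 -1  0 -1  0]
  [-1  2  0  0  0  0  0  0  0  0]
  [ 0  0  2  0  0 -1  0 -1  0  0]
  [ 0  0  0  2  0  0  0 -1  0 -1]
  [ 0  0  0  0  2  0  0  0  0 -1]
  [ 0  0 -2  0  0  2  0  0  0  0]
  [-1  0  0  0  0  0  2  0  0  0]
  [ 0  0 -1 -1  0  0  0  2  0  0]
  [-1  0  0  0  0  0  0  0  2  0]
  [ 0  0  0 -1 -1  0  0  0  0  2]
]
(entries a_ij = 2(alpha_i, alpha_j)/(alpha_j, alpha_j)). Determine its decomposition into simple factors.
The diagram associated to this matrix has two connected components: the simple roots {alpha_3, alpha_4, alpha_5, alpha_6, alpha_8, alpha_10} form a chain of 6 nodes with a double edge at one end; the terminal node there is the unique long simple root (C_6), and {alpha_1, alpha_2, alpha_7, alpha_9} form a chain of 2 nodes with a fork of two nodes at one end (D_4). A semisimple Lie algebra decomposes uniquely as the direct sum of simple ideals, one per connected component of its Dynkin diagram, so g ≅ C_6 ⊕ D_4 (dimension 78 + 28 = 106).

C_6 + D_4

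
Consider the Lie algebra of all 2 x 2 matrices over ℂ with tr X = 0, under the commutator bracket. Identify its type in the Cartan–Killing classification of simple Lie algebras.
A_1 (sl(2))

This is sl(2), which has dimension 2^2 - 1 = 3 and rank 2 - 1 = 1 (a Cartan subalgebra is the diagonal traceless matrices). In the classification of classical Lie algebras, the special linear algebra sl(n+1) has type A_n; here n = 1, so the Dynkin diagram is a chain of 1 nodes with single edges (A_1). Hence the type is A_1.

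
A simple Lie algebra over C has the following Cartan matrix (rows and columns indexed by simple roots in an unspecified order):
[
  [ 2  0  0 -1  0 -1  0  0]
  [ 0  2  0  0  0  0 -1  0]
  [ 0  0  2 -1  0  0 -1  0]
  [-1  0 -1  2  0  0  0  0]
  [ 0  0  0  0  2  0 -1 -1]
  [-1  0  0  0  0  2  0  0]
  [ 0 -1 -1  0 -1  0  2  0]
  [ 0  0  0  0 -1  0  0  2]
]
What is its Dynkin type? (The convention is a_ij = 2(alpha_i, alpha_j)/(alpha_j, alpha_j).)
The matrix has rank 8 with 2's on the diagonal. Reading the off-diagonal entries as Dynkin edges (a single edge where a_ij = a_ji = -1; a double or triple edge where a_ij * a_ji = 2 or 3), the diagram is a chain of 7 nodes with one extra node attached to the third node from one end (E_8). One simple-root ordering that puts it in standard form is (alpha_8, alpha_2, alpha_5, alpha_7, alpha_3, alpha_4, alpha_1, alpha_6). So the algebra is type E_8.

E_8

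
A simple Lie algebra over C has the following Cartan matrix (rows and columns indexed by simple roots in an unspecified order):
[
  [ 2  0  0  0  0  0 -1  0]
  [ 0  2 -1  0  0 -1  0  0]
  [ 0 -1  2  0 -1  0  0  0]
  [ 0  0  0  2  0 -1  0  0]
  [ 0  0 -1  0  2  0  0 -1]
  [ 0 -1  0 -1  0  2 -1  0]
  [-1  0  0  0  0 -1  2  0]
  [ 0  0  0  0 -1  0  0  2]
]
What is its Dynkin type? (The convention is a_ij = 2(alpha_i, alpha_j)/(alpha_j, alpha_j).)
The matrix has rank 8 with 2's on the diagonal. Reading the off-diagonal entries as Dynkin edges (a single edge where a_ij = a_ji = -1; a double or triple edge where a_ij * a_ji = 2 or 3), the diagram is a chain of 7 nodes with one extra node attached to the third node from one end (E_8). One simple-root ordering that puts it in standard form is (alpha_1, alpha_4, alpha_7, alpha_6, alpha_2, alpha_3, alpha_5, alpha_8). So the algebra is type E_8.

E8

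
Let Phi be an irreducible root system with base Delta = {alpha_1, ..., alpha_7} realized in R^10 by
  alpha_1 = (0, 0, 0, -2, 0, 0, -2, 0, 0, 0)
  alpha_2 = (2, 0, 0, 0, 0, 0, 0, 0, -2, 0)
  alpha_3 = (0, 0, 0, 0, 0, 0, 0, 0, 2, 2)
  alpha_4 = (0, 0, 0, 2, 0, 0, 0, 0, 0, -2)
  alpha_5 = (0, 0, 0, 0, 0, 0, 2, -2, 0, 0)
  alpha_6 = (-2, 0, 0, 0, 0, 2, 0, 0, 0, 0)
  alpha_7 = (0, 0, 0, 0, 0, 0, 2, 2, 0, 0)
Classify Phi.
Compute the Cartan integers a_ij = 2(alpha_i, alpha_j)/(alpha_j, alpha_j); the resulting 7x7 Cartan matrix is
[[2, 0, 0, -1, -1, 0, -1], [0, 2, -1, 0, 0, -1, 0], [0, -1, 2, -1, 0, 0, 0], [-1, 0, -1, 2, 0, 0, 0], [-1, 0, 0, 0, 2, 0, 0], [0, -1, 0, 0, 0, 2, 0], [-1, 0, 0, 0, 0, 0, 2]].
All simple roots have the same length, so the diagram is simply laced. The associated Dynkin diagram is a chain of 5 nodes with a fork of two nodes at one end (D_7), so the type is D_7 (the algebra so(14)).

type D_7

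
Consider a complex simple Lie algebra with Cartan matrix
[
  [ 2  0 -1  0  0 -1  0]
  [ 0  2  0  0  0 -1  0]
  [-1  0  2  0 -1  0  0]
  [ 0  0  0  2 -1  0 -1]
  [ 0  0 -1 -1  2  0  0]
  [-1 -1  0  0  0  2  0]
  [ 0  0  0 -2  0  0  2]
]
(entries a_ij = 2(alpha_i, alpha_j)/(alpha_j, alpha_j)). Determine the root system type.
C_7

The matrix has rank 7 with 2's on the diagonal. Reading the off-diagonal entries as Dynkin edges (a single edge where a_ij = a_ji = -1; a double or triple edge where a_ij * a_ji = 2 or 3), the diagram is a chain of 7 nodes with a double edge at one end; the terminal node there is the unique long simple root (C_7). One simple-root ordering that puts it in standard form is (alpha_2, alpha_6, alpha_1, alpha_3, alpha_5, alpha_4, alpha_7). So the algebra is type C_7, i.e. sp(14).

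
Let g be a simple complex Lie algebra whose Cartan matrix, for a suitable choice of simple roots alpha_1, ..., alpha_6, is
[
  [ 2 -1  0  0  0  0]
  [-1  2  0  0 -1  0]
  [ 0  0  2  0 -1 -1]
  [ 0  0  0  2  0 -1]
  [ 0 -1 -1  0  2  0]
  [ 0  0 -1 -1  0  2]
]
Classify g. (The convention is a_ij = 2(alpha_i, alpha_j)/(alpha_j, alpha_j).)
The matrix has rank 6 with 2's on the diagonal. Reading the off-diagonal entries as Dynkin edges (a single edge where a_ij = a_ji = -1; a double or triple edge where a_ij * a_ji = 2 or 3), the diagram is a chain of 6 nodes with single edges (A_6). One simple-root ordering that puts it in standard form is (alpha_1, alpha_2, alpha_5, alpha_3, alpha_6, alpha_4). So the algebra is type A_6, i.e. sl(7).

type A_6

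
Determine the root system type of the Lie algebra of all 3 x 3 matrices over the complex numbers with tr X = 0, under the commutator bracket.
A_2 (sl(3))

This is sl(3), which has dimension 3^2 - 1 = 8 and rank 3 - 1 = 2 (a Cartan subalgebra is the diagonal traceless matrices). In the classification of classical Lie algebras, the special linear algebra sl(n+1) has type A_n; here n = 2, so the Dynkin diagram is a chain of 2 nodes with single edges (A_2). Hence the type is A_2.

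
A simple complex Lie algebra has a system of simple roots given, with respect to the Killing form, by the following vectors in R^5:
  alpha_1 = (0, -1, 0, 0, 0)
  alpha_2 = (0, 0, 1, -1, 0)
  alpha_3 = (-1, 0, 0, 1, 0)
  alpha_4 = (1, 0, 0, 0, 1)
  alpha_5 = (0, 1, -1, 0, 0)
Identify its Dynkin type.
Compute the Cartan integers a_ij = 2(alpha_i, alpha_j)/(alpha_j, alpha_j); the resulting 5x5 Cartan matrix is
[[2, 0, 0, 0, -1], [0, 2, -1, 0, -1], [0, -1, 2, -1, 0], [0, 0, -1, 2, 0], [-2, -1, 0, 0, 2]].
The roots have two lengths (squared-length ratio 2:1); the short ones are alpha_{1}. The associated Dynkin diagram is a chain of 5 nodes with a double edge at one end; the terminal node there is the unique short simple root (B_5), so the type is B_5 (the algebra so(11)).

type B_5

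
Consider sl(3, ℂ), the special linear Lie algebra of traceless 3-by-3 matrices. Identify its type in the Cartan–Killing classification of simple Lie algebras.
A_2

This is sl(3), which has dimension 3^2 - 1 = 8 and rank 3 - 1 = 2 (a Cartan subalgebra is the diagonal traceless matrices). In the classification of classical Lie algebras, the special linear algebra sl(n+1) has type A_n; here n = 2, so the Dynkin diagram is a chain of 2 nodes with single edges (A_2). Hence the type is A_2.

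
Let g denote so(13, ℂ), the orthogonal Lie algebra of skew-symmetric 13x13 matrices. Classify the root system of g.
B6

This is so(13) with 13 odd, which has dimension 13(13-1)/2 = 78 and rank (13-1)/2 = 6. In the classification of classical Lie algebras, the orthogonal algebra so(2n+1) in an odd number of variables has type B_n; here n = 6, so the Dynkin diagram is a chain of 6 nodes with a double edge at one end; the terminal node there is the unique short simple root (B_6). Hence the type is B_6.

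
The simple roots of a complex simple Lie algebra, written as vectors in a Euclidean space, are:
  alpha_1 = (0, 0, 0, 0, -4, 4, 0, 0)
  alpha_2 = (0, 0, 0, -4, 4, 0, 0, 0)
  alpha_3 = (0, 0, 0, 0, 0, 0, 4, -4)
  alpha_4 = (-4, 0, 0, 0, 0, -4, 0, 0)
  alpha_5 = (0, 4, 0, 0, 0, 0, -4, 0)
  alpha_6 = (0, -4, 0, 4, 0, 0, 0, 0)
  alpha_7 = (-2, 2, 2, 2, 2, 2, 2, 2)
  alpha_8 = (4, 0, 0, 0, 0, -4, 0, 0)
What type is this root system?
E_8

Compute the Cartan integers a_ij = 2(alpha_i, alpha_j)/(alpha_j, alpha_j); the resulting 8x8 Cartan matrix is
[[2, -1, 0, -1, 0, 0, 0, -1], [-1, 2, 0, 0, 0, -1, 0, 0], [0, 0, 2, 0, -1, 0, 0, 0], [-1, 0, 0, 2, 0, 0, 0, 0], [0, 0, -1, 0, 2, -1, 0, 0], [0, -1, 0, 0, -1, 2, 0, 0], [0, 0, 0, 0, 0, 0, 2, -1], [-1, 0, 0, 0, 0, 0, -1, 2]].
All simple roots have the same length, so the diagram is simply laced. The associated Dynkin diagram is a chain of 7 nodes with one extra node attached to the third node from one end (E_8), so the type is E_8.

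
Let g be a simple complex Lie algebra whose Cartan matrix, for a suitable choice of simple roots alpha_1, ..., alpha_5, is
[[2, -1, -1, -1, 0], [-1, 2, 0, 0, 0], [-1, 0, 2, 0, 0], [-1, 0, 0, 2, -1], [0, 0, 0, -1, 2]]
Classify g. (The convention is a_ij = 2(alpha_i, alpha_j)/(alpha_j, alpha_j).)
type D_5

The matrix has rank 5 with 2's on the diagonal. Reading the off-diagonal entries as Dynkin edges (a single edge where a_ij = a_ji = -1; a double or triple edge where a_ij * a_ji = 2 or 3), the diagram is a chain of 3 nodes with a fork of two nodes at one end (D_5). One simple-root ordering that puts it in standard form is (alpha_5, alpha_4, alpha_1, alpha_2, alpha_3). So the algebra is type D_5, i.e. so(10).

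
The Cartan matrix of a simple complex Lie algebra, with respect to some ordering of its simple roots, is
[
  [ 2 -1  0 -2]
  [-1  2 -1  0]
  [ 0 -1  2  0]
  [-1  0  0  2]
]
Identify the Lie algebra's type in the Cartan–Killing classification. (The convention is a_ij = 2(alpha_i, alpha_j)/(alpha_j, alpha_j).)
The matrix has rank 4 with 2's on the diagonal. Reading the off-diagonal entries as Dynkin edges (a single edge where a_ij = a_ji = -1; a double or triple edge where a_ij * a_ji = 2 or 3), the diagram is a chain of 4 nodes with a double edge at one end; the terminal node there is the unique short simple root (B_4). One simple-root ordering that puts it in standard form is (alpha_3, alpha_2, alpha_1, alpha_4). So the algebra is type B_4, i.e. so(9).

B4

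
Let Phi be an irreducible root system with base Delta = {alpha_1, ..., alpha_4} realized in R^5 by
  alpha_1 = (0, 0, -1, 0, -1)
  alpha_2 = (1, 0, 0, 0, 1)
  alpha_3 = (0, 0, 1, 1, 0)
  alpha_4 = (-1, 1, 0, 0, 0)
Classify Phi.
A_4

Compute the Cartan integers a_ij = 2(alpha_i, alpha_j)/(alpha_j, alpha_j); the resulting 4x4 Cartan matrix is
[[2, -1, -1, 0], [-1, 2, 0, -1], [-1, 0, 2, 0], [0, -1, 0, 2]].
All simple roots have the same length, so the diagram is simply laced. The associated Dynkin diagram is a chain of 4 nodes with single edges (A_4), so the type is A_4 (the algebra sl(5)).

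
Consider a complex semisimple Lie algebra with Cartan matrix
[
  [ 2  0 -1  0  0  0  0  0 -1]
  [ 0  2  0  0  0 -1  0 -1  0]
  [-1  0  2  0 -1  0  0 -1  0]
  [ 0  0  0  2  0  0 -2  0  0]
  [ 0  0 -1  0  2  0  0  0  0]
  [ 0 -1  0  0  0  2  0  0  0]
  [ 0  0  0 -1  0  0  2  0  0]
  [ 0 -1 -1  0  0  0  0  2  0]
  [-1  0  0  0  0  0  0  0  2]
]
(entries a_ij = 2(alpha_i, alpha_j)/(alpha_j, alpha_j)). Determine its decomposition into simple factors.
B2 + E7

The diagram associated to this matrix has two connected components: the simple roots {alpha_4, alpha_7} form a chain of 2 nodes with a double edge at one end; the terminal node there is the unique short simple root (B_2), and {alpha_1, alpha_2, alpha_3, alpha_5, alpha_6, alpha_8, alpha_9} form a chain of 6 nodes with one extra node attached to the third node from one end (E_7). A semisimple Lie algebra decomposes uniquely as the direct sum of simple ideals, one per connected component of its Dynkin diagram, so g ≅ B_2 ⊕ E_7 (dimension 10 + 133 = 143).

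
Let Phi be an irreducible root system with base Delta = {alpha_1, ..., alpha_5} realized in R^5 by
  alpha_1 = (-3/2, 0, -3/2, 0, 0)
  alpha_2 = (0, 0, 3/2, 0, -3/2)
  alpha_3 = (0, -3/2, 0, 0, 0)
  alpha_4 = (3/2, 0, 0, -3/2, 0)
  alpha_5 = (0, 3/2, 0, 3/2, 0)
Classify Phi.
B5

Compute the Cartan integers a_ij = 2(alpha_i, alpha_j)/(alpha_j, alpha_j); the resulting 5x5 Cartan matrix is
[[2, -1, 0, -1, 0], [-1, 2, 0, 0, 0], [0, 0, 2, 0, -1], [-1, 0, 0, 2, -1], [0, 0, -2, -1, 2]].
The roots have two lengths (squared-length ratio 2:1); the short ones are alpha_{3}. The associated Dynkin diagram is a chain of 5 nodes with a double edge at one end; the terminal node there is the unique short simple root (B_5), so the type is B_5 (the algebra so(11)).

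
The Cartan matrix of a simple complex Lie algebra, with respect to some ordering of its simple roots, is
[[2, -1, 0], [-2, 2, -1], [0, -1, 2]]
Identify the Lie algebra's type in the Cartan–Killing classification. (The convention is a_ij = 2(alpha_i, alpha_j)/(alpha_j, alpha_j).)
B_3 (so(7))

The matrix has rank 3 with 2's on the diagonal. Reading the off-diagonal entries as Dynkin edges (a single edge where a_ij = a_ji = -1; a double or triple edge where a_ij * a_ji = 2 or 3), the diagram is a chain of 3 nodes with a double edge at one end; the terminal node there is the unique short simple root (B_3). One simple-root ordering that puts it in standard form is (alpha_3, alpha_2, alpha_1). So the algebra is type B_3, i.e. so(7).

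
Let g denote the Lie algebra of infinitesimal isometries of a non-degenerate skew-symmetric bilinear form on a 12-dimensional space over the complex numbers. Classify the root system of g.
This is sp(12), which has dimension 12(12+1)/2 = 78 and rank 12/2 = 6. In the classification of classical Lie algebras, the symplectic algebra sp(2n) has type C_n; here n = 6, so the Dynkin diagram is a chain of 6 nodes with a double edge at one end; the terminal node there is the unique long simple root (C_6). Hence the type is C_6.

C_6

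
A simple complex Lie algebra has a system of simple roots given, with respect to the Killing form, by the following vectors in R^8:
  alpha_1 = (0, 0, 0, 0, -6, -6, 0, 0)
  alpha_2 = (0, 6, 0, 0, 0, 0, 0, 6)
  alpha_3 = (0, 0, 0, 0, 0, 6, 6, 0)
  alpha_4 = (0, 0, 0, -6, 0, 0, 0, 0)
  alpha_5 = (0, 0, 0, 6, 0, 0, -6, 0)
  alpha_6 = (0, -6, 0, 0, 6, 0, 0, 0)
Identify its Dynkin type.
Compute the Cartan integers a_ij = 2(alpha_i, alpha_j)/(alpha_j, alpha_j); the resulting 6x6 Cartan matrix is
[[2, 0, -1, 0, 0, -1], [0, 2, 0, 0, 0, -1], [-1, 0, 2, 0, -1, 0], [0, 0, 0, 2, -1, 0], [0, 0, -1, -2, 2, 0], [-1, -1, 0, 0, 0, 2]].
The roots have two lengths (squared-length ratio 2:1); the short ones are alpha_{4}. The associated Dynkin diagram is a chain of 6 nodes with a double edge at one end; the terminal node there is the unique short simple root (B_6), so the type is B_6 (the algebra so(13)).

B_6 (so(13))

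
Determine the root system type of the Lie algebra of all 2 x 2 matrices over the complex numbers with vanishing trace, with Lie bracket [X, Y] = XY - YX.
A_1 (sl(2))

This is sl(2), which has dimension 2^2 - 1 = 3 and rank 2 - 1 = 1 (a Cartan subalgebra is the diagonal traceless matrices). In the classification of classical Lie algebras, the special linear algebra sl(n+1) has type A_n; here n = 1, so the Dynkin diagram is a chain of 1 nodes with single edges (A_1). Hence the type is A_1.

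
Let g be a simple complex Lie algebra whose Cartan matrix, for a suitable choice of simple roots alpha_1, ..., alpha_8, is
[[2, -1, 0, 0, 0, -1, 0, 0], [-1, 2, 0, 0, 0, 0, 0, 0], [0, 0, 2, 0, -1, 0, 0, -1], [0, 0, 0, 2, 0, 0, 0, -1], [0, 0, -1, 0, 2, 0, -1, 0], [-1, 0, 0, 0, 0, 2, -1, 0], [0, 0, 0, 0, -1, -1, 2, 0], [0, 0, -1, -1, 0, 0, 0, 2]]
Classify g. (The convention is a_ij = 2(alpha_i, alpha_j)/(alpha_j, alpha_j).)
A8

The matrix has rank 8 with 2's on the diagonal. Reading the off-diagonal entries as Dynkin edges (a single edge where a_ij = a_ji = -1; a double or triple edge where a_ij * a_ji = 2 or 3), the diagram is a chain of 8 nodes with single edges (A_8). One simple-root ordering that puts it in standard form is (alpha_2, alpha_1, alpha_6, alpha_7, alpha_5, alpha_3, alpha_8, alpha_4). So the algebra is type A_8, i.e. sl(9).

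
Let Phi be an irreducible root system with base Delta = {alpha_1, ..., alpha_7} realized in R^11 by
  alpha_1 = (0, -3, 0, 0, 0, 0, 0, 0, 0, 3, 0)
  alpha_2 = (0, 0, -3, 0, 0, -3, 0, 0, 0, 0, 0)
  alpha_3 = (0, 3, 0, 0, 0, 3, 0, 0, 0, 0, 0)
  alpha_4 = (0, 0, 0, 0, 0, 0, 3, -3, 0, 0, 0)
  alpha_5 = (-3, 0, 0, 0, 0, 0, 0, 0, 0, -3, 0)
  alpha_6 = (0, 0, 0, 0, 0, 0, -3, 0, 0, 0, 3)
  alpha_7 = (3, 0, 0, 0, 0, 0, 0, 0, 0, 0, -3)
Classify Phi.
Compute the Cartan integers a_ij = 2(alpha_i, alpha_j)/(alpha_j, alpha_j); the resulting 7x7 Cartan matrix is
[[2, 0, -1, 0, -1, 0, 0], [0, 2, -1, 0, 0, 0, 0], [-1, -1, 2, 0, 0, 0, 0], [0, 0, 0, 2, 0, -1, 0], [-1, 0, 0, 0, 2, 0, -1], [0, 0, 0, -1, 0, 2, -1], [0, 0, 0, 0, -1, -1, 2]].
All simple roots have the same length, so the diagram is simply laced. The associated Dynkin diagram is a chain of 7 nodes with single edges (A_7), so the type is A_7 (the algebra sl(8)).

A7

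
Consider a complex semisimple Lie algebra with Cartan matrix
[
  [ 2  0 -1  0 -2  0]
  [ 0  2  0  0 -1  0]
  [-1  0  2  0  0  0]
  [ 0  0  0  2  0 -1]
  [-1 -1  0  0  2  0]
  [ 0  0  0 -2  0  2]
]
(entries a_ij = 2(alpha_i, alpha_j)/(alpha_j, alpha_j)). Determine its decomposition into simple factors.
The diagram associated to this matrix has two connected components: the simple roots {alpha_4, alpha_6} form a chain of 2 nodes with a double edge at one end; the terminal node there is the unique short simple root (B_2), and {alpha_1, alpha_2, alpha_3, alpha_5} form a chain of 4 nodes with a double edge between the middle two (F_4). A semisimple Lie algebra decomposes uniquely as the direct sum of simple ideals, one per connected component of its Dynkin diagram, so g ≅ B_2 ⊕ F_4 (dimension 10 + 52 = 62).

B2 + F4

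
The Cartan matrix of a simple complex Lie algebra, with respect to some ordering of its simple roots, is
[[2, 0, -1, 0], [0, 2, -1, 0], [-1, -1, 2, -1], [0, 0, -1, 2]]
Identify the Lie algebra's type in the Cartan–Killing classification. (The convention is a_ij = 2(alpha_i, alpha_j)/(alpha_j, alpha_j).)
D4

The matrix has rank 4 with 2's on the diagonal. Reading the off-diagonal entries as Dynkin edges (a single edge where a_ij = a_ji = -1; a double or triple edge where a_ij * a_ji = 2 or 3), the diagram is a chain of 2 nodes with a fork of two nodes at one end (D_4). One simple-root ordering that puts it in standard form is (alpha_4, alpha_3, alpha_1, alpha_2). So the algebra is type D_4, i.e. so(8).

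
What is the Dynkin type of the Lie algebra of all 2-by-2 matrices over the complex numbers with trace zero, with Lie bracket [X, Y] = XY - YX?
A_1 (sl(2))

This is sl(2), which has dimension 2^2 - 1 = 3 and rank 2 - 1 = 1 (a Cartan subalgebra is the diagonal traceless matrices). In the classification of classical Lie algebras, the special linear algebra sl(n+1) has type A_n; here n = 1, so the Dynkin diagram is a chain of 1 nodes with single edges (A_1). Hence the type is A_1.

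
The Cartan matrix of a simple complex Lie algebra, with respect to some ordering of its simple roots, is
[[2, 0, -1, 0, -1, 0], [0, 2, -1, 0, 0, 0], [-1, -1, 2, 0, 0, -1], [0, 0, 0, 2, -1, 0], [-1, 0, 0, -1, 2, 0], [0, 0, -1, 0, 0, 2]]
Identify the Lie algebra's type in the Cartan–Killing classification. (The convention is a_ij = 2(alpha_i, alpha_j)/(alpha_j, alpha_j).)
type D_6

The matrix has rank 6 with 2's on the diagonal. Reading the off-diagonal entries as Dynkin edges (a single edge where a_ij = a_ji = -1; a double or triple edge where a_ij * a_ji = 2 or 3), the diagram is a chain of 4 nodes with a fork of two nodes at one end (D_6). One simple-root ordering that puts it in standard form is (alpha_4, alpha_5, alpha_1, alpha_3, alpha_2, alpha_6). So the algebra is type D_6, i.e. so(12).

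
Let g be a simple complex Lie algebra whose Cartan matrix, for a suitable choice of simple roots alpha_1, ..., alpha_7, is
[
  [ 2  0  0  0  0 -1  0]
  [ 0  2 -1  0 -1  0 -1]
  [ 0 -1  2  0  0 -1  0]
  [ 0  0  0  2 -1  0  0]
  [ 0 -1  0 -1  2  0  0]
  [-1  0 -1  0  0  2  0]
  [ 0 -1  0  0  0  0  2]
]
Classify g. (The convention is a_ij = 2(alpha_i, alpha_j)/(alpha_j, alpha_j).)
E7

The matrix has rank 7 with 2's on the diagonal. Reading the off-diagonal entries as Dynkin edges (a single edge where a_ij = a_ji = -1; a double or triple edge where a_ij * a_ji = 2 or 3), the diagram is a chain of 6 nodes with one extra node attached to the third node from one end (E_7). One simple-root ordering that puts it in standard form is (alpha_4, alpha_7, alpha_5, alpha_2, alpha_3, alpha_6, alpha_1). So the algebra is type E_7.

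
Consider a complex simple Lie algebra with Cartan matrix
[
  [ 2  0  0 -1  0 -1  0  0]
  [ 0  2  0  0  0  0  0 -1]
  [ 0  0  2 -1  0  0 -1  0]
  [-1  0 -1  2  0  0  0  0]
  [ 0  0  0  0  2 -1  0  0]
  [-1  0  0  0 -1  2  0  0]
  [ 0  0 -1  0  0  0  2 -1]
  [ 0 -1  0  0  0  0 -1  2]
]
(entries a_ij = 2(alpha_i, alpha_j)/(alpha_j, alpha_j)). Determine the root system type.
type A_8

The matrix has rank 8 with 2's on the diagonal. Reading the off-diagonal entries as Dynkin edges (a single edge where a_ij = a_ji = -1; a double or triple edge where a_ij * a_ji = 2 or 3), the diagram is a chain of 8 nodes with single edges (A_8). One simple-root ordering that puts it in standard form is (alpha_2, alpha_8, alpha_7, alpha_3, alpha_4, alpha_1, alpha_6, alpha_5). So the algebra is type A_8, i.e. sl(9).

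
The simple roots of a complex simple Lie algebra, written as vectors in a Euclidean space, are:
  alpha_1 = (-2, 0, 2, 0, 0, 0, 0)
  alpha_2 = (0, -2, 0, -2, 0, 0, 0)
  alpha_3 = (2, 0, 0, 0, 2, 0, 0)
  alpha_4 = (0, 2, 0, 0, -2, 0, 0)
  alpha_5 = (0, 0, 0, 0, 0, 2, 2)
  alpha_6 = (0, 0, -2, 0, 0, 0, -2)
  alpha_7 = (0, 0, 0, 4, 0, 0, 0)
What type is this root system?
type C_7

Compute the Cartan integers a_ij = 2(alpha_i, alpha_j)/(alpha_j, alpha_j); the resulting 7x7 Cartan matrix is
[[2, 0, -1, 0, 0, -1, 0], [0, 2, 0, -1, 0, 0, -1], [-1, 0, 2, -1, 0, 0, 0], [0, -1, -1, 2, 0, 0, 0], [0, 0, 0, 0, 2, -1, 0], [-1, 0, 0, 0, -1, 2, 0], [0, -2, 0, 0, 0, 0, 2]].
The roots have two lengths (squared-length ratio 2:1); the short ones are alpha_{1,2,3,4,5,6}. The associated Dynkin diagram is a chain of 7 nodes with a double edge at one end; the terminal node there is the unique long simple root (C_7), so the type is C_7 (the algebra sp(14)).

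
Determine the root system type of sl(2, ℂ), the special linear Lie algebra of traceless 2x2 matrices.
A_1 (sl(2))

This is sl(2), which has dimension 2^2 - 1 = 3 and rank 2 - 1 = 1 (a Cartan subalgebra is the diagonal traceless matrices). In the classification of classical Lie algebras, the special linear algebra sl(n+1) has type A_n; here n = 1, so the Dynkin diagram is a chain of 1 nodes with single edges (A_1). Hence the type is A_1.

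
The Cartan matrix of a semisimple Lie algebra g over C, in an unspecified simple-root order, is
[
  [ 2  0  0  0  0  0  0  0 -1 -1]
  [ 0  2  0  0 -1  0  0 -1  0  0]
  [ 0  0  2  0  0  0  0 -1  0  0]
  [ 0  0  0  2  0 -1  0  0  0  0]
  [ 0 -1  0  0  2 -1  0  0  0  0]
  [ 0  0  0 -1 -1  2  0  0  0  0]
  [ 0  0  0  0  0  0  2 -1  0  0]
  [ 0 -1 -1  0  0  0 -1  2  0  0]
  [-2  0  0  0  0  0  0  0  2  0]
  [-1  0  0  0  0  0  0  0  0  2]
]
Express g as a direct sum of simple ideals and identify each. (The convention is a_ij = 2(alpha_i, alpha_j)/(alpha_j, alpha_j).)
C_3 (sp(6)) ⊕ D_7 (so(14))

The diagram associated to this matrix has two connected components: the simple roots {alpha_1, alpha_9, alpha_10} form a chain of 3 nodes with a double edge at one end; the terminal node there is the unique long simple root (C_3), and {alpha_2, alpha_3, alpha_4, alpha_5, alpha_6, alpha_7, alpha_8} form a chain of 5 nodes with a fork of two nodes at one end (D_7). A semisimple Lie algebra decomposes uniquely as the direct sum of simple ideals, one per connected component of its Dynkin diagram, so g ≅ C_3 ⊕ D_7 (dimension 21 + 91 = 112).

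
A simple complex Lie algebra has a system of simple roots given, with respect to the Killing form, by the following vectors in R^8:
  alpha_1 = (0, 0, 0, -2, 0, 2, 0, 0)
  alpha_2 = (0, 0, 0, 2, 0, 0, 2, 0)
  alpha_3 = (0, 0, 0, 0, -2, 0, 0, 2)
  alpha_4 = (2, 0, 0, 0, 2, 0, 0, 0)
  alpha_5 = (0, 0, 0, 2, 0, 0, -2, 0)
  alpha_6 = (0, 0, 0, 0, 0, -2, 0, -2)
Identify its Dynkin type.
D_6 (so(12))

Compute the Cartan integers a_ij = 2(alpha_i, alpha_j)/(alpha_j, alpha_j); the resulting 6x6 Cartan matrix is
[[2, -1, 0, 0, -1, -1], [-1, 2, 0, 0, 0, 0], [0, 0, 2, -1, 0, -1], [0, 0, -1, 2, 0, 0], [-1, 0, 0, 0, 2, 0], [-1, 0, -1, 0, 0, 2]].
All simple roots have the same length, so the diagram is simply laced. The associated Dynkin diagram is a chain of 4 nodes with a fork of two nodes at one end (D_6), so the type is D_6 (the algebra so(12)).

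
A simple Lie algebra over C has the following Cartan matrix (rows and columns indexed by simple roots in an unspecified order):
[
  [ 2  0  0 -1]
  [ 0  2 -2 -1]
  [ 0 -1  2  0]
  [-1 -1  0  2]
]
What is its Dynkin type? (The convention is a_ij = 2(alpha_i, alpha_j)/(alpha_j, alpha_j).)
The matrix has rank 4 with 2's on the diagonal. Reading the off-diagonal entries as Dynkin edges (a single edge where a_ij = a_ji = -1; a double or triple edge where a_ij * a_ji = 2 or 3), the diagram is a chain of 4 nodes with a double edge at one end; the terminal node there is the unique short simple root (B_4). One simple-root ordering that puts it in standard form is (alpha_1, alpha_4, alpha_2, alpha_3). So the algebra is type B_4, i.e. so(9).

B_4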